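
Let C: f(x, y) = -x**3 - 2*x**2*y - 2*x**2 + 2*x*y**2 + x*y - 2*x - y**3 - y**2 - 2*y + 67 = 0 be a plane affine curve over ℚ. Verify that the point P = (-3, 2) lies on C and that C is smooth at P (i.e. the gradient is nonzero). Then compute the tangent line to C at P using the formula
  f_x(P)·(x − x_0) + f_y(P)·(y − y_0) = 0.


Tangent line at P: 17*x - 63*y + 177 = 0.

Step 1: f(-3, 2) = 0, so P lies on C.
Step 2: partial derivatives
  f_x(x, y) = -3*x**2 - 4*x*y - 4*x + 2*y**2 + y - 2, f_y(x, y) = -2*x**2 + 4*x*y + x - 3*y**2 - 2*y - 2.
  f_x(P) = 17, f_y(P) = -63 (gradient nonzero, so P is smooth).
Step 3: tangent line at P: 17·(x − -3) + -63·(y − 2) = 0.
Expanding: 17*x - 63*y + 177 = 0.


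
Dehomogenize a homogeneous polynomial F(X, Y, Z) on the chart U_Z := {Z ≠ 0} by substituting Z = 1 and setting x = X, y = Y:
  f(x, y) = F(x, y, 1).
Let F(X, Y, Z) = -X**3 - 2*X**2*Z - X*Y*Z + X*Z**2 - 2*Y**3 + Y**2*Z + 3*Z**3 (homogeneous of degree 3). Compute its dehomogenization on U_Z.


f(x, y) = -x**3 - 2*x**2 - x*y + x - 2*y**3 + y**2 + 3

On U_Z we set Z = 1. Each monomial c·X^i·Y^j·Z^k in F becomes c·x^i·y^j·1^k = c·x^i·y^j.
Substituting Z = 1: F(X, Y, 1) = -x**3 - 2*x**2 - x*y + x - 2*y**3 + y**2 + 3.
Note: deg(f) ≤ deg(F) = 3; strict inequality happens when F is divisible by Z (lost terms).


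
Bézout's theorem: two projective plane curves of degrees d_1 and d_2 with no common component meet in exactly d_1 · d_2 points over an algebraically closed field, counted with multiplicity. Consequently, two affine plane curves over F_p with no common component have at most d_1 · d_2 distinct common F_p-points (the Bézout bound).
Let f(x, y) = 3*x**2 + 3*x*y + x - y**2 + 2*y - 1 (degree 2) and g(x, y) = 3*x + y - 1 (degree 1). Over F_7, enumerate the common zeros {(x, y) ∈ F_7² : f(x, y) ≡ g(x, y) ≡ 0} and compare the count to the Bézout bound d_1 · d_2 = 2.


Common zeros: {(0, 1), (4, 3)}; count = 2; Bézout bound = 2.

deg(f) = 2, deg(g) = 1, so Bézout bound = 2.
Scan x ∈ F_7. For each x, list the y ∈ F_7 with f(x, y) ≡ 0 and those with g(x, y) ≡ 0 (mod 7); the common zeros in that column are the intersection.
  x = 0: f ≡ 0 at y ∈ {1}; g ≡ 0 at y ∈ {1}; common: {1}.
  x = 1: f ≡ 0 at y ∈ {1, 4}; g ≡ 0 at y ∈ {5}; common: ∅.
  x = 2: f ≡ 0 at y ∈ {3, 5}; g ≡ 0 at y ∈ {2}; common: ∅.
  x = 3: f ≡ 0 at y ∈ ∅; g ≡ 0 at y ∈ {6}; common: ∅.
  x = 4: f ≡ 0 at y ∈ {3, 4}; g ≡ 0 at y ∈ {3}; common: {3}.
  x = 5: f ≡ 0 at y ∈ ∅; g ≡ 0 at y ∈ {0}; common: ∅.
  x = 6: f ≡ 0 at y ∈ ∅; g ≡ 0 at y ∈ {4}; common: ∅.
Collecting: common zeros = {(0, 1), (4, 3)}, so the count is 2.
Comparison with the Bézout bound: 2 ≤ 2 = deg(f)·deg(g), as expected for curves with no common component (the bound is attained).


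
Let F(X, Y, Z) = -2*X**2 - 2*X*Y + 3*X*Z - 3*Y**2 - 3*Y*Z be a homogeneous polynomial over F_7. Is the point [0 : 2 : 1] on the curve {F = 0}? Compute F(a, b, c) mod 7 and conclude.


F(0,2,1) ≡ 3 (mod 7); P is NOT on the curve.

Evaluate F(0, 2, 1) term-by-term (mod 7).
  -2*X**2 ↦ -2·0·1·1 = 0
  -2*X*Y ↦ -2·0·2·1 = 0
  3*X*Z ↦ 3·0·1·1 = 0
  -3*Y**2 ↦ -3·1·4·1 = -12
  -3*Y*Z ↦ -3·1·2·1 = -6
Sum: F(0, 2, 1) = (0) + (0) + (0) + (-12) + (-6) = -18.
Reducing mod 7: -18 ≡ 3 (mod 7).
Since F(a, b, c) ≡ 3 ≠ 0 (mod 7), P does NOT lie on the curve.


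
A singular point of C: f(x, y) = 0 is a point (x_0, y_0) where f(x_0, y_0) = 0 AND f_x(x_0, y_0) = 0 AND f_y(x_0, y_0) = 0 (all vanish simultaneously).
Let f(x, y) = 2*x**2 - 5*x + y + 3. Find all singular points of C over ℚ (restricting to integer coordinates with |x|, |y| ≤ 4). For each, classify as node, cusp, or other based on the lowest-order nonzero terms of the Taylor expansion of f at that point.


No singular points in the scanned grid; C is smooth there.

Compute partial derivatives:
  f_x = 4*x - 5.
  f_y = 1.
f_y = 1 is a nonzero constant, so f_y never vanishes: no point (x, y) can satisfy f = f_x = f_y = 0. In particular no (x, y) ∈ {−4, ..., 4}² is singular; the curve is smooth.


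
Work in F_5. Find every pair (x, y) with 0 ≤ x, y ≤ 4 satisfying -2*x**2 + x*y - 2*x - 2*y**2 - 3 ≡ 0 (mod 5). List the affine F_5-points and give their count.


Affine F_5-points: {(0, 1), (0, 4), (1, 4), (2, 0), (2, 1)}; count = 5.

For each of the 25 pairs (x, y) ∈ F_5², evaluate f(x, y) mod 5. Record the zeros.
  x = 0: [0↦2, 1↦0, 2↦4, 3↦4, 4↦0]  zeros at y ∈ {1, 4}
  x = 1: [0↦3, 1↦2, 2↦2, 3↦3, 4↦0]  zeros at y ∈ {4}
  x = 2: [0↦0, 1↦0, 2↦1, 3↦3, 4↦1]  zeros at y ∈ {0, 1}
  x = 3: [0↦3, 1↦4, 2↦1, 3↦4, 4↦3]  zeros at y ∈ ∅
  x = 4: [0↦2, 1↦4, 2↦2, 3↦1, 4↦1]  zeros at y ∈ ∅
Collecting zeros: affine points = {(0, 1), (0, 4), (1, 4), (2, 0), (2, 1)}.
Total count |C(F_5)_aff| = 5.


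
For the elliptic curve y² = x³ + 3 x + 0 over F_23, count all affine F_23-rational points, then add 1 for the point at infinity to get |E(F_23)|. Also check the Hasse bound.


Affine points = {(0, 0), (1, 2), (1, 21), (3, 6), (3, 17), (5, 5), (5, 18), (6, 2), (6, 21), (10, 8), (10, 15), (12, 4), (12, 19), (14, 7), (14, 16), (15, 4), (15, 19), (16, 2), (16, 21), (19, 4), (19, 19), (21, 3), (21, 20)}; affine count = 23; |E(F_23)| = 24.

Discriminant check: Δ ∝ 4a³ + 27b² = 4·3³ + 27·0² = 4·27 + 27·0 ≡ 16 (mod 23). Nonzero ⇒ E is nonsingular.
For each x ∈ F_23, compute rhs = x³ + 3·x + 0 mod 23, then count y ∈ F_23 with y² ≡ rhs.
  x = 0: rhs = 0, matching y values: 0 (1 points).
  x = 1: rhs = 4, matching y values: 2, 21 (2 points).
  x = 2: rhs = 14, matching y values: none (0 points).
  x = 3: rhs = 13, matching y values: 6, 17 (2 points).
  x = 4: rhs = 7, matching y values: none (0 points).
  x = 5: rhs = 2, matching y values: 5, 18 (2 points).
  x = 6: rhs = 4, matching y values: 2, 21 (2 points).
  x = 7: rhs = 19, matching y values: none (0 points).
  x = 8: rhs = 7, matching y values: none (0 points).
  x = 9: rhs = 20, matching y values: none (0 points).
  x = 10: rhs = 18, matching y values: 8, 15 (2 points).
  x = 11: rhs = 7, matching y values: none (0 points).
  x = 12: rhs = 16, matching y values: 4, 19 (2 points).
  x = 13: rhs = 5, matching y values: none (0 points).
  x = 14: rhs = 3, matching y values: 7, 16 (2 points).
  x = 15: rhs = 16, matching y values: 4, 19 (2 points).
  x = 16: rhs = 4, matching y values: 2, 21 (2 points).
  x = 17: rhs = 19, matching y values: none (0 points).
  x = 18: rhs = 21, matching y values: none (0 points).
  x = 19: rhs = 16, matching y values: 4, 19 (2 points).
  x = 20: rhs = 10, matching y values: none (0 points).
  x = 21: rhs = 9, matching y values: 3, 20 (2 points).
  x = 22: rhs = 19, matching y values: none (0 points).
Total affine count: 23.
Full point count |E(F_23)| = 23 + 1 = 24.
Hasse bound: |24 − (23+1)| = |0| = 0 ≤ 2√23 ≈ 9.5917 ✓.


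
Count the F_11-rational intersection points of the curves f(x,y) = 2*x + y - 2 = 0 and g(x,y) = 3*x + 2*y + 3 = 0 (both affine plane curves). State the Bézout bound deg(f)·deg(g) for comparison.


Common zeros: {(7, 10)}; count = 1; Bézout bound = 1.

deg(f) = 1, deg(g) = 1, so Bézout bound = 1.
Scan x ∈ F_11. For each x, list the y ∈ F_11 with f(x, y) ≡ 0 and those with g(x, y) ≡ 0 (mod 11); the common zeros in that column are the intersection.
  x = 0: f ≡ 0 at y ∈ {2}; g ≡ 0 at y ∈ {4}; common: ∅.
  x = 1: f ≡ 0 at y ∈ {0}; g ≡ 0 at y ∈ {8}; common: ∅.
  x = 2: f ≡ 0 at y ∈ {9}; g ≡ 0 at y ∈ {1}; common: ∅.
  x = 3: f ≡ 0 at y ∈ {7}; g ≡ 0 at y ∈ {5}; common: ∅.
  x = 4: f ≡ 0 at y ∈ {5}; g ≡ 0 at y ∈ {9}; common: ∅.
  x = 5: f ≡ 0 at y ∈ {3}; g ≡ 0 at y ∈ {2}; common: ∅.
  x = 6: f ≡ 0 at y ∈ {1}; g ≡ 0 at y ∈ {6}; common: ∅.
  x = 7: f ≡ 0 at y ∈ {10}; g ≡ 0 at y ∈ {10}; common: {10}.
  x = 8: f ≡ 0 at y ∈ {8}; g ≡ 0 at y ∈ {3}; common: ∅.
  x = 9: f ≡ 0 at y ∈ {6}; g ≡ 0 at y ∈ {7}; common: ∅.
  x = 10: f ≡ 0 at y ∈ {4}; g ≡ 0 at y ∈ {0}; common: ∅.
Collecting: common zeros = {(7, 10)}, so the count is 1.
Comparison with the Bézout bound: 1 ≤ 1 = deg(f)·deg(g), as expected for curves with no common component (the bound is attained).


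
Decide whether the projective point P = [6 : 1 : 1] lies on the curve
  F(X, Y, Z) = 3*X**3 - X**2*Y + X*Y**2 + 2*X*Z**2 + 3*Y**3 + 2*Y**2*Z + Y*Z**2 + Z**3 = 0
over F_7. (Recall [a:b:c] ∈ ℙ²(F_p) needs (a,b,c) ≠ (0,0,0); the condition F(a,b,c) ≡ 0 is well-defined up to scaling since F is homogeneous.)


F(6,1,1) ≡ 0 (mod 7); P is on the curve.

Evaluate F(6, 1, 1) term-by-term (mod 7).
  3*X**3 ↦ 3·216·1·1 = 648
  -X**2*Y ↦ -1·36·1·1 = -36
  X*Y**2 ↦ 1·6·1·1 = 6
  2*X*Z**2 ↦ 2·6·1·1 = 12
  3*Y**3 ↦ 3·1·1·1 = 3
  2*Y**2*Z ↦ 2·1·1·1 = 2
  Y*Z**2 ↦ 1·1·1·1 = 1
  Z**3 ↦ 1·1·1·1 = 1
Sum: F(6, 1, 1) = (648) + (-36) + (6) + (12) + (3) + (2) + (1) + (1) = 637.
Reducing mod 7: 637 ≡ 0 (mod 7).
Since F(a, b, c) ≡ 0 (mod 7), P lies on the curve.


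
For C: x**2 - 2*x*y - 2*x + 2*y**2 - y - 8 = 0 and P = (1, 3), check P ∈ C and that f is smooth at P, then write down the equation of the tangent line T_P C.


Tangent line at P: -6*x + 9*y - 21 = 0.

Step 1: f(1, 3) = 0, so P lies on C.
Step 2: partial derivatives
  f_x(x, y) = 2*x - 2*y - 2, f_y(x, y) = -2*x + 4*y - 1.
  f_x(P) = -6, f_y(P) = 9 (gradient nonzero, so P is smooth).
Step 3: tangent line at P: -6·(x − 1) + 9·(y − 3) = 0.
Expanding: -6*x + 9*y - 21 = 0.


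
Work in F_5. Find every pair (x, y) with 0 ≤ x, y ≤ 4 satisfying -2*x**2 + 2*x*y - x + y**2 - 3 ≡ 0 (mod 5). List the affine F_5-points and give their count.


Affine F_5-points: {(4, 1)}; count = 1.

For each of the 25 pairs (x, y) ∈ F_5², evaluate f(x, y) mod 5. Record the zeros.
  x = 0: [0↦2, 1↦3, 2↦1, 3↦1, 4↦3]  zeros at y ∈ ∅
  x = 1: [0↦4, 1↦2, 2↦2, 3↦4, 4↦3]  zeros at y ∈ ∅
  x = 2: [0↦2, 1↦2, 2↦4, 3↦3, 4↦4]  zeros at y ∈ ∅
  x = 3: [0↦1, 1↦3, 2↦2, 3↦3, 4↦1]  zeros at y ∈ ∅
  x = 4: [0↦1, 1↦0, 2↦1, 3↦4, 4↦4]  zeros at y ∈ {1}
Collecting zeros: affine points = {(4, 1)}.
Total count |C(F_5)_aff| = 1.


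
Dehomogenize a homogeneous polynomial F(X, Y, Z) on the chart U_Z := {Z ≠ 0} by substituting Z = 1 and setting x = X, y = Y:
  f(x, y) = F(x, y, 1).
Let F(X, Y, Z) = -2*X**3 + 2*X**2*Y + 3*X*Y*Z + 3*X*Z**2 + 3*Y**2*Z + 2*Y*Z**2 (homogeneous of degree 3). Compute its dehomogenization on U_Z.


f(x, y) = -2*x**3 + 2*x**2*y + 3*x*y + 3*x + 3*y**2 + 2*y

On U_Z we set Z = 1. Each monomial c·X^i·Y^j·Z^k in F becomes c·x^i·y^j·1^k = c·x^i·y^j.
Substituting Z = 1: F(X, Y, 1) = -2*x**3 + 2*x**2*y + 3*x*y + 3*x + 3*y**2 + 2*y.
Note: deg(f) ≤ deg(F) = 3; strict inequality happens when F is divisible by Z (lost terms).


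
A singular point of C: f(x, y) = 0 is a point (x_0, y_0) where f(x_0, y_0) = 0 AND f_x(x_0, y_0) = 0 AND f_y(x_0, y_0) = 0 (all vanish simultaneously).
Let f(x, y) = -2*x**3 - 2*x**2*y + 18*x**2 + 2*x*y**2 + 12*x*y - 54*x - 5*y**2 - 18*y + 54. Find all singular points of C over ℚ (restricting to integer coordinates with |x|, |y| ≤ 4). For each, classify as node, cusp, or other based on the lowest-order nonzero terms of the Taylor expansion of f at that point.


Singular points: {(3, 0)}; classification: cusp.

Compute partial derivatives:
  f_x = -6*x**2 - 4*x*y + 36*x + 2*y**2 + 12*y - 54.
  f_y = -2*x**2 + 4*x*y + 12*x - 10*y - 18.
Scan x_0 ∈ {−4, ..., 4}. For each x_0, f_y(x_0, y) is a polynomial in y; find its integer roots y ∈ {−4, ..., 4}, then test f_x and f at those candidates.
  x = -4: f_y(-4, y) = -26*y - 98; no integer root y with |y| ≤ 4.
  x = -3: f_y(-3, y) = -22*y - 72; no integer root y with |y| ≤ 4.
  x = -2: f_y(-2, y) = -18*y - 50; no integer root y with |y| ≤ 4.
  x = -1: f_y(-1, y) = -14*y - 32; no integer root y with |y| ≤ 4.
  x = 0: f_y(0, y) = -10*y - 18; no integer root y with |y| ≤ 4.
  x = 1: f_y(1, y) = -6*y - 8; no integer root y with |y| ≤ 4.
  x = 2: f_y(2, y) = -2*y - 2; vanishes at y ∈ {-1}. (2, -1): f_x = -8 ≠ 0.
  x = 3: f_y(3, y) = 2*y; vanishes at y ∈ {0}. (3, 0): f_x = 0, f = 0 — SINGULAR.
  x = 4: f_y(4, y) = 6*y - 2; no integer root y with |y| ≤ 4.
Only singular point on the grid: (3, 0).
Classify: substitute x = 3 + u, y = 0 + v and expand: f = -2*u**3 - 2*u**2*v + 2*u*v**2 + v**2.
No constant or linear terms (consistent with a singular point). Quadratic part: v**2. Cubic part: -2*u**3 - 2*u**2*v + 2*u*v**2.
The quadratic part v**2 is a perfect square, so there is a single (double) tangent line v = 0, i.e. y = 0. Restricting the cubic part to that line (v = 0) leaves -2*u**3 ≠ 0, so f is not divisible by v and the branch is v² ≈ 2*u**3 to lowest order — this is a cusp.
Classification: cusp.


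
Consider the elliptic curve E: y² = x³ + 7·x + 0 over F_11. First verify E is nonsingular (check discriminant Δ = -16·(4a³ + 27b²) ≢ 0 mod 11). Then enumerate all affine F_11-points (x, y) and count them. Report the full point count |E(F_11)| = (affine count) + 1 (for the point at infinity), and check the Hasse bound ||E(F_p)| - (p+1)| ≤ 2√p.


Affine points = {(0, 0), (2, 0), (3, 2), (3, 9), (4, 2), (4, 9), (6, 4), (6, 7), (9, 0), (10, 5), (10, 6)}; affine count = 11; |E(F_11)| = 12.

Discriminant check: Δ ∝ 4a³ + 27b² = 4·7³ + 27·0² = 4·343 + 27·0 ≡ 8 (mod 11). Nonzero ⇒ E is nonsingular.
For each x ∈ F_11, compute rhs = x³ + 7·x + 0 mod 11, then count y ∈ F_11 with y² ≡ rhs.
  x = 0: rhs = 0, matching y values: 0 (1 points).
  x = 1: rhs = 8, matching y values: none (0 points).
  x = 2: rhs = 0, matching y values: 0 (1 points).
  x = 3: rhs = 4, matching y values: 2, 9 (2 points).
  x = 4: rhs = 4, matching y values: 2, 9 (2 points).
  x = 5: rhs = 6, matching y values: none (0 points).
  x = 6: rhs = 5, matching y values: 4, 7 (2 points).
  x = 7: rhs = 7, matching y values: none (0 points).
  x = 8: rhs = 7, matching y values: none (0 points).
  x = 9: rhs = 0, matching y values: 0 (1 points).
  x = 10: rhs = 3, matching y values: 5, 6 (2 points).
Total affine count: 11.
Full point count |E(F_11)| = 11 + 1 = 12.
Hasse bound: |12 − (11+1)| = |0| = 0 ≤ 2√11 ≈ 6.6332 ✓.


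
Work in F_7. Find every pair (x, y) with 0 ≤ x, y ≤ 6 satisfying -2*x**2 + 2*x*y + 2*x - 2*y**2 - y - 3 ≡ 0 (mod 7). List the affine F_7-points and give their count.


Affine F_7-points: {(2, 0), (2, 5), (4, 2), (4, 5), (6, 0), (6, 2)}; count = 6.

For each of the 49 pairs (x, y) ∈ F_7², evaluate f(x, y) mod 7. Record the zeros.
  x = 0: [0↦4, 1↦1, 2↦1, 3↦4, 4↦3, 5↦5, 6↦3]  zeros at y ∈ ∅
  x = 1: [0↦4, 1↦3, 2↦5, 3↦3, 4↦4, 5↦1, 6↦1]  zeros at y ∈ ∅
  x = 2: [0↦0, 1↦1, 2↦5, 3↦5, 4↦1, 5↦0, 6↦2]  zeros at y ∈ {0, 5}
  x = 3: [0↦6, 1↦2, 2↦1, 3↦3, 4↦1, 5↦2, 6↦6]  zeros at y ∈ ∅
  x = 4: [0↦1, 1↦6, 2↦0, 3↦4, 4↦4, 5↦0, 6↦6]  zeros at y ∈ {2, 5}
  x = 5: [0↦6, 1↦6, 2↦2, 3↦1, 4↦3, 5↦1, 6↦2]  zeros at y ∈ ∅
  x = 6: [0↦0, 1↦2, 2↦0, 3↦1, 4↦5, 5↦5, 6↦1]  zeros at y ∈ {0, 2}
Collecting zeros: affine points = {(2, 0), (2, 5), (4, 2), (4, 5), (6, 0), (6, 2)}.
Total count |C(F_7)_aff| = 6.


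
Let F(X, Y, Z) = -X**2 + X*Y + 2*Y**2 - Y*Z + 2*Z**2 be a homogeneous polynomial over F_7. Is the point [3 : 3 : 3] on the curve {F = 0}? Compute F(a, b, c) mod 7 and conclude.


F(3,3,3) ≡ 6 (mod 7); P is NOT on the curve.

Evaluate F(3, 3, 3) term-by-term (mod 7).
  -X**2 ↦ -1·9·1·1 = -9
  X*Y ↦ 1·3·3·1 = 9
  2*Y**2 ↦ 2·1·9·1 = 18
  -Y*Z ↦ -1·1·3·3 = -9
  2*Z**2 ↦ 2·1·1·9 = 18
Sum: F(3, 3, 3) = (-9) + (9) + (18) + (-9) + (18) = 27.
Reducing mod 7: 27 ≡ 6 (mod 7).
Since F(a, b, c) ≡ 6 ≠ 0 (mod 7), P does NOT lie on the curve.


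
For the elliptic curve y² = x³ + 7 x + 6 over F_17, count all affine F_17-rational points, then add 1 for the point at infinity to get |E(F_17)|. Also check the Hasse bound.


Affine points = {(4, 8), (4, 9), (5, 8), (5, 9), (6, 3), (6, 14), (8, 8), (8, 9), (9, 4), (9, 13), (12, 4), (12, 13), (13, 4), (13, 13), (14, 3), (14, 14), (15, 1), (15, 16), (16, 7), (16, 10)}; affine count = 20; |E(F_17)| = 21.

Discriminant check: Δ ∝ 4a³ + 27b² = 4·7³ + 27·6² = 4·343 + 27·36 ≡ 15 (mod 17). Nonzero ⇒ E is nonsingular.
For each x ∈ F_17, compute rhs = x³ + 7·x + 6 mod 17, then count y ∈ F_17 with y² ≡ rhs.
  x = 0: rhs = 6, matching y values: none (0 points).
  x = 1: rhs = 14, matching y values: none (0 points).
  x = 2: rhs = 11, matching y values: none (0 points).
  x = 3: rhs = 3, matching y values: none (0 points).
  x = 4: rhs = 13, matching y values: 8, 9 (2 points).
  x = 5: rhs = 13, matching y values: 8, 9 (2 points).
  x = 6: rhs = 9, matching y values: 3, 14 (2 points).
  x = 7: rhs = 7, matching y values: none (0 points).
  x = 8: rhs = 13, matching y values: 8, 9 (2 points).
  x = 9: rhs = 16, matching y values: 4, 13 (2 points).
  x = 10: rhs = 5, matching y values: none (0 points).
  x = 11: rhs = 3, matching y values: none (0 points).
  x = 12: rhs = 16, matching y values: 4, 13 (2 points).
  x = 13: rhs = 16, matching y values: 4, 13 (2 points).
  x = 14: rhs = 9, matching y values: 3, 14 (2 points).
  x = 15: rhs = 1, matching y values: 1, 16 (2 points).
  x = 16: rhs = 15, matching y values: 7, 10 (2 points).
Total affine count: 20.
Full point count |E(F_17)| = 20 + 1 = 21.
Hasse bound: |21 − (17+1)| = |3| = 3 ≤ 2√17 ≈ 8.2462 ✓.


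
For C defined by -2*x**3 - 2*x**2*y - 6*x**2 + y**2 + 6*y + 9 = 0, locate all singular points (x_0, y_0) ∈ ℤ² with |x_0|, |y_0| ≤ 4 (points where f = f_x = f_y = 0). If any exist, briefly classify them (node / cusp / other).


Singular points: {(0, -3)}; classification: cusp.

Compute partial derivatives:
  f_x = -6*x**2 - 4*x*y - 12*x.
  f_y = -2*x**2 + 2*y + 6.
Scan x_0 ∈ {−4, ..., 4}. For each x_0, f_y(x_0, y) is a polynomial in y; find its integer roots y ∈ {−4, ..., 4}, then test f_x and f at those candidates.
  x = -4: f_y(-4, y) = 2*y - 26; no integer root y with |y| ≤ 4.
  x = -3: f_y(-3, y) = 2*y - 12; no integer root y with |y| ≤ 4.
  x = -2: f_y(-2, y) = 2*y - 2; vanishes at y ∈ {1}. (-2, 1): f_x = 8 ≠ 0.
  x = -1: f_y(-1, y) = 2*y + 4; vanishes at y ∈ {-2}. (-1, -2): f_x = -2 ≠ 0.
  x = 0: f_y(0, y) = 2*y + 6; vanishes at y ∈ {-3}. (0, -3): f_x = 0, f = 0 — SINGULAR.
  x = 1: f_y(1, y) = 2*y + 4; vanishes at y ∈ {-2}. (1, -2): f_x = -10 ≠ 0.
  x = 2: f_y(2, y) = 2*y - 2; vanishes at y ∈ {1}. (2, 1): f_x = -56 ≠ 0.
  x = 3: f_y(3, y) = 2*y - 12; no integer root y with |y| ≤ 4.
  x = 4: f_y(4, y) = 2*y - 26; no integer root y with |y| ≤ 4.
Only singular point on the grid: (0, -3).
Classify: substitute x = 0 + u, y = -3 + v and expand: f = -2*u**3 - 2*u**2*v + v**2.
No constant or linear terms (consistent with a singular point). Quadratic part: v**2. Cubic part: -2*u**3 - 2*u**2*v.
The quadratic part v**2 is a perfect square, so there is a single (double) tangent line v = 0, i.e. y = -3. Restricting the cubic part to that line (v = 0) leaves -2*u**3 ≠ 0, so f is not divisible by v and the branch is v² ≈ 2*u**3 to lowest order — this is a cusp.
Classification: cusp.


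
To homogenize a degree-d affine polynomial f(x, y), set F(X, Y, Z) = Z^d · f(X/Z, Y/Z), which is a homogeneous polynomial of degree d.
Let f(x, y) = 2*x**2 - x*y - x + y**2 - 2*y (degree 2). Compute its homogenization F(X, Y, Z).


F(X, Y, Z) = 2*X**2 - X*Y - X*Z + Y**2 - 2*Y*Z

deg(f) = 2.
Substitute x = X/Z, y = Y/Z into f, then multiply by Z^2.
  monomial 2·x^2·y^0 ↦ 2·X^2·Y^0·Z^0.
  monomial -1·x^1·y^1 ↦ -1·X^1·Y^1·Z^0.
  monomial -1·x^1·y^0 ↦ -1·X^1·Y^0·Z^1.
  monomial 1·x^0·y^2 ↦ 1·X^0·Y^2·Z^0.
  monomial -2·x^0·y^1 ↦ -2·X^0·Y^1·Z^1.
Collecting: F(X, Y, Z) = 2*X**2 - X*Y - X*Z + Y**2 - 2*Y*Z.


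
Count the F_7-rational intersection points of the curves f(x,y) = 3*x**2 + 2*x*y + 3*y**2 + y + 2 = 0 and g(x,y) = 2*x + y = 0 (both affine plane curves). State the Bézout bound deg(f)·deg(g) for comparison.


Common zeros: {(2, 3)}; count = 1; Bézout bound = 2.

deg(f) = 2, deg(g) = 1, so Bézout bound = 2.
Scan x ∈ F_7. For each x, list the y ∈ F_7 with f(x, y) ≡ 0 and those with g(x, y) ≡ 0 (mod 7); the common zeros in that column are the intersection.
  x = 0: f ≡ 0 at y ∈ ∅; g ≡ 0 at y ∈ {0}; common: ∅.
  x = 1: f ≡ 0 at y ∈ ∅; g ≡ 0 at y ∈ {5}; common: ∅.
  x = 2: f ≡ 0 at y ∈ {0, 3}; g ≡ 0 at y ∈ {3}; common: {3}.
  x = 3: f ≡ 0 at y ∈ {3, 4}; g ≡ 0 at y ∈ {1}; common: ∅.
  x = 4: f ≡ 0 at y ∈ ∅; g ≡ 0 at y ∈ {6}; common: ∅.
  x = 5: f ≡ 0 at y ∈ {0, 1}; g ≡ 0 at y ∈ {4}; common: ∅.
  x = 6: f ≡ 0 at y ∈ {1, 4}; g ≡ 0 at y ∈ {2}; common: ∅.
Collecting: common zeros = {(2, 3)}, so the count is 1.
Comparison with the Bézout bound: 1 ≤ 2 = deg(f)·deg(g), as expected for curves with no common component (the affine F_7-count falls short of the bound because intersections may lie at infinity, over extension fields, or carry multiplicity).


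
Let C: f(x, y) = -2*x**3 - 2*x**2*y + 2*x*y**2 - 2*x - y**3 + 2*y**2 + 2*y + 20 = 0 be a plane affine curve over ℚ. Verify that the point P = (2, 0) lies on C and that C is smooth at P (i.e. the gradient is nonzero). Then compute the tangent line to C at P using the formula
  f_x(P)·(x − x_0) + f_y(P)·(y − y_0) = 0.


Tangent line at P: -26*x - 6*y + 52 = 0.

Step 1: f(2, 0) = 0, so P lies on C.
Step 2: partial derivatives
  f_x(x, y) = -6*x**2 - 4*x*y + 2*y**2 - 2, f_y(x, y) = -2*x**2 + 4*x*y - 3*y**2 + 4*y + 2.
  f_x(P) = -26, f_y(P) = -6 (gradient nonzero, so P is smooth).
Step 3: tangent line at P: -26·(x − 2) + -6·(y − 0) = 0.
Expanding: -26*x - 6*y + 52 = 0.


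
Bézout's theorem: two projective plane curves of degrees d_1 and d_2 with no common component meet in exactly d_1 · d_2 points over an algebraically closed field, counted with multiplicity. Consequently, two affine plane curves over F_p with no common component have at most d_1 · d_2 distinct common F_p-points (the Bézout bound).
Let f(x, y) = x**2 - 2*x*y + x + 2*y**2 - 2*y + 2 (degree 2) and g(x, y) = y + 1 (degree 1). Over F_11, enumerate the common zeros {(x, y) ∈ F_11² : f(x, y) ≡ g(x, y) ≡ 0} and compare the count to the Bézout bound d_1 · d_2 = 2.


Common zeros: ∅; count = 0; Bézout bound = 2.

deg(f) = 2, deg(g) = 1, so Bézout bound = 2.
Scan x ∈ F_11. For each x, list the y ∈ F_11 with f(x, y) ≡ 0 and those with g(x, y) ≡ 0 (mod 11); the common zeros in that column are the intersection.
  x = 0: f ≡ 0 at y ∈ ∅; g ≡ 0 at y ∈ {10}; common: ∅.
  x = 1: f ≡ 0 at y ∈ ∅; g ≡ 0 at y ∈ {10}; common: ∅.
  x = 2: f ≡ 0 at y ∈ {6, 8}; g ≡ 0 at y ∈ {10}; common: ∅.
  x = 3: f ≡ 0 at y ∈ ∅; g ≡ 0 at y ∈ {10}; common: ∅.
  x = 4: f ≡ 0 at y ∈ {0, 5}; g ≡ 0 at y ∈ {10}; common: ∅.
  x = 5: f ≡ 0 at y ∈ {1, 5}; g ≡ 0 at y ∈ {10}; common: ∅.
  x = 6: f ≡ 0 at y ∈ {0, 7}; g ≡ 0 at y ∈ {10}; common: ∅.
  x = 7: f ≡ 0 at y ∈ {1, 7}; g ≡ 0 at y ∈ {10}; common: ∅.
  x = 8: f ≡ 0 at y ∈ ∅; g ≡ 0 at y ∈ {10}; common: ∅.
  x = 9: f ≡ 0 at y ∈ {4, 6}; g ≡ 0 at y ∈ {10}; common: ∅.
  x = 10: f ≡ 0 at y ∈ ∅; g ≡ 0 at y ∈ {10}; common: ∅.
Collecting: common zeros = ∅, so the count is 0.
Comparison with the Bézout bound: 0 ≤ 2 = deg(f)·deg(g), as expected for curves with no common component (the affine F_11-count falls short of the bound because intersections may lie at infinity, over extension fields, or carry multiplicity).


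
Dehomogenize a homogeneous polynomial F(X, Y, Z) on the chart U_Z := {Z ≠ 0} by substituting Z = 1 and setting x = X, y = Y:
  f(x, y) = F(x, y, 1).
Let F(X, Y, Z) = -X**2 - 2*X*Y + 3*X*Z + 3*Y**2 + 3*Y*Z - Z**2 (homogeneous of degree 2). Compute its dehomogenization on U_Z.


f(x, y) = -x**2 - 2*x*y + 3*x + 3*y**2 + 3*y - 1

On U_Z we set Z = 1. Each monomial c·X^i·Y^j·Z^k in F becomes c·x^i·y^j·1^k = c·x^i·y^j.
Substituting Z = 1: F(X, Y, 1) = -x**2 - 2*x*y + 3*x + 3*y**2 + 3*y - 1.
Note: deg(f) ≤ deg(F) = 2; strict inequality happens when F is divisible by Z (lost terms).


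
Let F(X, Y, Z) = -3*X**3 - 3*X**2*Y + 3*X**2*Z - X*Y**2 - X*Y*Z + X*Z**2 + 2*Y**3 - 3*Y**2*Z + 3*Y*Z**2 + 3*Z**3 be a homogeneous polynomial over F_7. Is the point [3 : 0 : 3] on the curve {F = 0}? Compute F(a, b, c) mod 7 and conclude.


F(3,0,3) ≡ 3 (mod 7); P is NOT on the curve.

Evaluate F(3, 0, 3) term-by-term (mod 7).
  -3*X**3 ↦ -3·27·1·1 = -81
  -3*X**2*Y ↦ -3·9·0·1 = 0
  3*X**2*Z ↦ 3·9·1·3 = 81
  -X*Y**2 ↦ -1·3·0·1 = 0
  -X*Y*Z ↦ -1·3·0·3 = 0
  X*Z**2 ↦ 1·3·1·9 = 27
  2*Y**3 ↦ 2·1·0·1 = 0
  -3*Y**2*Z ↦ -3·1·0·3 = 0
  3*Y*Z**2 ↦ 3·1·0·9 = 0
  3*Z**3 ↦ 3·1·1·27 = 81
Sum: F(3, 0, 3) = (-81) + (0) + (81) + (0) + (0) + (27) + (0) + (0) + (0) + (81) = 108.
Reducing mod 7: 108 ≡ 3 (mod 7).
Since F(a, b, c) ≡ 3 ≠ 0 (mod 7), P does NOT lie on the curve.


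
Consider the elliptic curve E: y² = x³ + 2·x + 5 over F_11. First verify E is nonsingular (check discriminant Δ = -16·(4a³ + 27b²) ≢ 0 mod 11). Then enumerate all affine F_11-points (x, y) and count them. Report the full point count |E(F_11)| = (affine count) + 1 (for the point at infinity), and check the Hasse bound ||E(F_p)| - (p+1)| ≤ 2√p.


Affine points = {(0, 4), (0, 7), (3, 4), (3, 7), (4, 0), (8, 4), (8, 7), (9, 2), (9, 9)}; affine count = 9; |E(F_11)| = 10.

Discriminant check: Δ ∝ 4a³ + 27b² = 4·2³ + 27·5² = 4·8 + 27·25 ≡ 3 (mod 11). Nonzero ⇒ E is nonsingular.
For each x ∈ F_11, compute rhs = x³ + 2·x + 5 mod 11, then count y ∈ F_11 with y² ≡ rhs.
  x = 0: rhs = 5, matching y values: 4, 7 (2 points).
  x = 1: rhs = 8, matching y values: none (0 points).
  x = 2: rhs = 6, matching y values: none (0 points).
  x = 3: rhs = 5, matching y values: 4, 7 (2 points).
  x = 4: rhs = 0, matching y values: 0 (1 points).
  x = 5: rhs = 8, matching y values: none (0 points).
  x = 6: rhs = 2, matching y values: none (0 points).
  x = 7: rhs = 10, matching y values: none (0 points).
  x = 8: rhs = 5, matching y values: 4, 7 (2 points).
  x = 9: rhs = 4, matching y values: 2, 9 (2 points).
  x = 10: rhs = 2, matching y values: none (0 points).
Total affine count: 9.
Full point count |E(F_11)| = 9 + 1 = 10.
Hasse bound: |10 − (11+1)| = |-2| = 2 ≤ 2√11 ≈ 6.6332 ✓.


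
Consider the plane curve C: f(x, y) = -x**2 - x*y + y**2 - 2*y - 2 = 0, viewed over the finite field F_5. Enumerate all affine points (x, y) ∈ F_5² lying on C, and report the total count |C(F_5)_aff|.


Affine F_5-points: {(1, 1), (1, 2), (2, 2), (3, 1), (3, 4)}; count = 5.

For each of the 25 pairs (x, y) ∈ F_5², evaluate f(x, y) mod 5. Record the zeros.
  x = 0: [0↦3, 1↦2, 2↦3, 3↦1, 4↦1]  zeros at y ∈ ∅
  x = 1: [0↦2, 1↦0, 2↦0, 3↦2, 4↦1]  zeros at y ∈ {1, 2}
  x = 2: [0↦4, 1↦1, 2↦0, 3↦1, 4↦4]  zeros at y ∈ {2}
  x = 3: [0↦4, 1↦0, 2↦3, 3↦3, 4↦0]  zeros at y ∈ {1, 4}
  x = 4: [0↦2, 1↦2, 2↦4, 3↦3, 4↦4]  zeros at y ∈ ∅
Collecting zeros: affine points = {(1, 1), (1, 2), (2, 2), (3, 1), (3, 4)}.
Total count |C(F_5)_aff| = 5.


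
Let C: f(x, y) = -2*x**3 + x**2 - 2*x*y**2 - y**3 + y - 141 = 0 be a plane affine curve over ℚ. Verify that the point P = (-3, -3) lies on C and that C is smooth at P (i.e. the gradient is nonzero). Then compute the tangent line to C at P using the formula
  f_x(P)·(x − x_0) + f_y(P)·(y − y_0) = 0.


Tangent line at P: -78*x - 62*y - 420 = 0.

Step 1: f(-3, -3) = 0, so P lies on C.
Step 2: partial derivatives
  f_x(x, y) = -6*x**2 + 2*x - 2*y**2, f_y(x, y) = -4*x*y - 3*y**2 + 1.
  f_x(P) = -78, f_y(P) = -62 (gradient nonzero, so P is smooth).
Step 3: tangent line at P: -78·(x − -3) + -62·(y − -3) = 0.
Expanding: -78*x - 62*y - 420 = 0.


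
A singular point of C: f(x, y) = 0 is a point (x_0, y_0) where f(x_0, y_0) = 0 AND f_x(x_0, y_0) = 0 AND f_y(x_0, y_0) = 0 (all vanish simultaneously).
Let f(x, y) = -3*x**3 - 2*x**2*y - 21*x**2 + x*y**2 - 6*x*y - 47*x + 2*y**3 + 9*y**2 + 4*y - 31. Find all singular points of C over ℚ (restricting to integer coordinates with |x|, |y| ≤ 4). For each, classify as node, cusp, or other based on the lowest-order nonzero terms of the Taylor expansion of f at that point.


Singular points: {(-2, -1)}; classification: node.

Compute partial derivatives:
  f_x = -9*x**2 - 4*x*y - 42*x + y**2 - 6*y - 47.
  f_y = -2*x**2 + 2*x*y - 6*x + 6*y**2 + 18*y + 4.
Scan x_0 ∈ {−4, ..., 4}. For each x_0, f_y(x_0, y) is a polynomial in y; find its integer roots y ∈ {−4, ..., 4}, then test f_x and f at those candidates.
  x = -4: f_y(-4, y) = 6*y**2 + 10*y - 4; vanishes at y ∈ {-2}. (-4, -2): f_x = -39 ≠ 0.
  x = -3: f_y(-3, y) = 6*y**2 + 12*y + 4; no integer root y with |y| ≤ 4.
  x = -2: f_y(-2, y) = 6*y**2 + 14*y + 8; vanishes at y ∈ {-1}. (-2, -1): f_x = 0, f = 0 — SINGULAR.
  x = -1: f_y(-1, y) = 6*y**2 + 16*y + 8; vanishes at y ∈ {-2}. (-1, -2): f_x = -6 ≠ 0.
  x = 0: f_y(0, y) = 6*y**2 + 18*y + 4; no integer root y with |y| ≤ 4.
  x = 1: f_y(1, y) = 6*y**2 + 20*y - 4; no integer root y with |y| ≤ 4.
  x = 2: f_y(2, y) = 6*y**2 + 22*y - 16; no integer root y with |y| ≤ 4.
  x = 3: f_y(3, y) = 6*y**2 + 24*y - 32; no integer root y with |y| ≤ 4.
  x = 4: f_y(4, y) = 6*y**2 + 26*y - 52; no integer root y with |y| ≤ 4.
Only singular point on the grid: (-2, -1).
Classify: substitute x = -2 + u, y = -1 + v and expand: f = -3*u**3 - 2*u**2*v - u**2 + u*v**2 + 2*v**3 + v**2.
No constant or linear terms (consistent with a singular point). Quadratic part: -u**2 + v**2. Cubic part: -3*u**3 - 2*u**2*v + u*v**2 + 2*v**3.
The quadratic part v**2 - u**2 = (v − u)(v + u) splits into two distinct linear factors, so there are two distinct tangent lines y − -1 = ±(x − -2) — this is a node (ordinary double point).
Classification: node.


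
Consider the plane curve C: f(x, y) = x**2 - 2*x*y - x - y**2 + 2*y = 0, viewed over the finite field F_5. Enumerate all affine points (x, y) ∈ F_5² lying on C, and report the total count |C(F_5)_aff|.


Affine F_5-points: {(0, 0), (0, 2), (1, 0), (3, 3), (4, 1), (4, 3)}; count = 6.

For each of the 25 pairs (x, y) ∈ F_5², evaluate f(x, y) mod 5. Record the zeros.
  x = 0: [0↦0, 1↦1, 2↦0, 3↦2, 4↦2]  zeros at y ∈ {0, 2}
  x = 1: [0↦0, 1↦4, 2↦1, 3↦1, 4↦4]  zeros at y ∈ {0}
  x = 2: [0↦2, 1↦4, 2↦4, 3↦2, 4↦3]  zeros at y ∈ ∅
  x = 3: [0↦1, 1↦1, 2↦4, 3↦0, 4↦4]  zeros at y ∈ {3}
  x = 4: [0↦2, 1↦0, 2↦1, 3↦0, 4↦2]  zeros at y ∈ {1, 3}
Collecting zeros: affine points = {(0, 0), (0, 2), (1, 0), (3, 3), (4, 1), (4, 3)}.
Total count |C(F_5)_aff| = 6.


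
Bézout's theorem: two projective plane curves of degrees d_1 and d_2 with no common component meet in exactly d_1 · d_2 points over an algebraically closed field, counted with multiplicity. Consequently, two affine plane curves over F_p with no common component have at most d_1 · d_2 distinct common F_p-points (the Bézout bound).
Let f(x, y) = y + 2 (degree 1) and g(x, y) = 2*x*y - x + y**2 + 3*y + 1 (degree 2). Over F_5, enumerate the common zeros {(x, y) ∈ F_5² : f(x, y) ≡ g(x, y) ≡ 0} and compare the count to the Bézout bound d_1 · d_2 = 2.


Common zeros: ∅; count = 0; Bézout bound = 2.

deg(f) = 1, deg(g) = 2, so Bézout bound = 2.
Scan x ∈ F_5. For each x, list the y ∈ F_5 with f(x, y) ≡ 0 and those with g(x, y) ≡ 0 (mod 5); the common zeros in that column are the intersection.
  x = 0: f ≡ 0 at y ∈ {3}; g ≡ 0 at y ∈ {1}; common: ∅.
  x = 1: f ≡ 0 at y ∈ {3}; g ≡ 0 at y ∈ {0}; common: ∅.
  x = 2: f ≡ 0 at y ∈ {3}; g ≡ 0 at y ∈ ∅; common: ∅.
  x = 3: f ≡ 0 at y ∈ {3}; g ≡ 0 at y ∈ {2, 4}; common: ∅.
  x = 4: f ≡ 0 at y ∈ {3}; g ≡ 0 at y ∈ ∅; common: ∅.
Collecting: common zeros = ∅, so the count is 0.
Comparison with the Bézout bound: 0 ≤ 2 = deg(f)·deg(g), as expected for curves with no common component (the affine F_5-count falls short of the bound because intersections may lie at infinity, over extension fields, or carry multiplicity).


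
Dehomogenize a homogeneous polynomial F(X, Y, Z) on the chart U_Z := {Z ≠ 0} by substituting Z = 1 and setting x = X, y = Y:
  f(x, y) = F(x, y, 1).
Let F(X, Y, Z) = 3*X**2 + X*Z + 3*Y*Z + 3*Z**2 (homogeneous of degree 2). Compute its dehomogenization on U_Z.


f(x, y) = 3*x**2 + x + 3*y + 3

On U_Z we set Z = 1. Each monomial c·X^i·Y^j·Z^k in F becomes c·x^i·y^j·1^k = c·x^i·y^j.
Substituting Z = 1: F(X, Y, 1) = 3*x**2 + x + 3*y + 3.
Note: deg(f) ≤ deg(F) = 2; strict inequality happens when F is divisible by Z (lost terms).


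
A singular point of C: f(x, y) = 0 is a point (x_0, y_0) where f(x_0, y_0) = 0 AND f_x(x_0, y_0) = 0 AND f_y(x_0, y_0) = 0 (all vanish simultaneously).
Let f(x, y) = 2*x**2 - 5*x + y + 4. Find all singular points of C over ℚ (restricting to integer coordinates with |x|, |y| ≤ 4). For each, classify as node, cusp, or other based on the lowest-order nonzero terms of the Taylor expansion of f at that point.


No singular points in the scanned grid; C is smooth there.

Compute partial derivatives:
  f_x = 4*x - 5.
  f_y = 1.
f_y = 1 is a nonzero constant, so f_y never vanishes: no point (x, y) can satisfy f = f_x = f_y = 0. In particular no (x, y) ∈ {−4, ..., 4}² is singular; the curve is smooth.


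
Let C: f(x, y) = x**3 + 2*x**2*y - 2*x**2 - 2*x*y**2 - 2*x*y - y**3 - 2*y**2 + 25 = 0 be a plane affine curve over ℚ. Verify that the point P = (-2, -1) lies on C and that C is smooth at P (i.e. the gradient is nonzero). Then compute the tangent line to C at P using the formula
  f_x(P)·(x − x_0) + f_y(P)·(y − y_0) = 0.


Tangent line at P: 28*x + 5*y + 61 = 0.

Step 1: f(-2, -1) = 0, so P lies on C.
Step 2: partial derivatives
  f_x(x, y) = 3*x**2 + 4*x*y - 4*x - 2*y**2 - 2*y, f_y(x, y) = 2*x**2 - 4*x*y - 2*x - 3*y**2 - 4*y.
  f_x(P) = 28, f_y(P) = 5 (gradient nonzero, so P is smooth).
Step 3: tangent line at P: 28·(x − -2) + 5·(y − -1) = 0.
Expanding: 28*x + 5*y + 61 = 0.


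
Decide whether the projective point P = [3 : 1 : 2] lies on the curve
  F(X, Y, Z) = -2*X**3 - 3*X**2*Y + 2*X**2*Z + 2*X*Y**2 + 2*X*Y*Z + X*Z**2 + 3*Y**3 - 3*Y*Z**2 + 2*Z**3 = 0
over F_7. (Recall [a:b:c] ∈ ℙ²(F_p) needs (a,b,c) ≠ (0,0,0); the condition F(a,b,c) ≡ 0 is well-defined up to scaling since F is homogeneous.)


F(3,1,2) ≡ 6 (mod 7); P is NOT on the curve.

Evaluate F(3, 1, 2) term-by-term (mod 7).
  -2*X**3 ↦ -2·27·1·1 = -54
  -3*X**2*Y ↦ -3·9·1·1 = -27
  2*X**2*Z ↦ 2·9·1·2 = 36
  2*X*Y**2 ↦ 2·3·1·1 = 6
  2*X*Y*Z ↦ 2·3·1·2 = 12
  X*Z**2 ↦ 1·3·1·4 = 12
  3*Y**3 ↦ 3·1·1·1 = 3
  -3*Y*Z**2 ↦ -3·1·1·4 = -12
  2*Z**3 ↦ 2·1·1·8 = 16
Sum: F(3, 1, 2) = (-54) + (-27) + (36) + (6) + (12) + (12) + (3) + (-12) + (16) = -8.
Reducing mod 7: -8 ≡ 6 (mod 7).
Since F(a, b, c) ≡ 6 ≠ 0 (mod 7), P does NOT lie on the curve.


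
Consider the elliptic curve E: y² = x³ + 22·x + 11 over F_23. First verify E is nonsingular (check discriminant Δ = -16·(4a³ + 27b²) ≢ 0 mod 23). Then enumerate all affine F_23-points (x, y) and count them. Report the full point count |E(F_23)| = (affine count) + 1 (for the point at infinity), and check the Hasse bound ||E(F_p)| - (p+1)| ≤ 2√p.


Affine points = {(3, 9), (3, 14), (4, 5), (4, 18), (5, 4), (5, 19), (7, 5), (7, 18), (8, 3), (8, 20), (9, 8), (9, 15), (10, 9), (10, 14), (12, 5), (12, 18), (14, 2), (14, 21), (15, 6), (15, 17), (17, 10), (17, 13), (18, 11), (18, 12)}; affine count = 24; |E(F_23)| = 25.

Discriminant check: Δ ∝ 4a³ + 27b² = 4·22³ + 27·11² = 4·10648 + 27·121 ≡ 20 (mod 23). Nonzero ⇒ E is nonsingular.
For each x ∈ F_23, compute rhs = x³ + 22·x + 11 mod 23, then count y ∈ F_23 with y² ≡ rhs.
  x = 0: rhs = 11, matching y values: none (0 points).
  x = 1: rhs = 11, matching y values: none (0 points).
  x = 2: rhs = 17, matching y values: none (0 points).
  x = 3: rhs = 12, matching y values: 9, 14 (2 points).
  x = 4: rhs = 2, matching y values: 5, 18 (2 points).
  x = 5: rhs = 16, matching y values: 4, 19 (2 points).
  x = 6: rhs = 14, matching y values: none (0 points).
  x = 7: rhs = 2, matching y values: 5, 18 (2 points).
  x = 8: rhs = 9, matching y values: 3, 20 (2 points).
  x = 9: rhs = 18, matching y values: 8, 15 (2 points).
  x = 10: rhs = 12, matching y values: 9, 14 (2 points).
  x = 11: rhs = 20, matching y values: none (0 points).
  x = 12: rhs = 2, matching y values: 5, 18 (2 points).
  x = 13: rhs = 10, matching y values: none (0 points).
  x = 14: rhs = 4, matching y values: 2, 21 (2 points).
  x = 15: rhs = 13, matching y values: 6, 17 (2 points).
  x = 16: rhs = 20, matching y values: none (0 points).
  x = 17: rhs = 8, matching y values: 10, 13 (2 points).
  x = 18: rhs = 6, matching y values: 11, 12 (2 points).
  x = 19: rhs = 20, matching y values: none (0 points).
  x = 20: rhs = 10, matching y values: none (0 points).
  x = 21: rhs = 5, matching y values: none (0 points).
  x = 22: rhs = 11, matching y values: none (0 points).
Total affine count: 24.
Full point count |E(F_23)| = 24 + 1 = 25.
Hasse bound: |25 − (23+1)| = |1| = 1 ≤ 2√23 ≈ 9.5917 ✓.


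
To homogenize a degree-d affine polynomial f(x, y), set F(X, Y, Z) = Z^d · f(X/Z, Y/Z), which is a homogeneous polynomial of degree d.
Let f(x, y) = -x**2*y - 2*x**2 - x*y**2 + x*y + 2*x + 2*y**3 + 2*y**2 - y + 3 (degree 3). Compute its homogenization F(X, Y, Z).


F(X, Y, Z) = -X**2*Y - 2*X**2*Z - X*Y**2 + X*Y*Z + 2*X*Z**2 + 2*Y**3 + 2*Y**2*Z - Y*Z**2 + 3*Z**3

deg(f) = 3.
Substitute x = X/Z, y = Y/Z into f, then multiply by Z^3.
  monomial -1·x^2·y^1 ↦ -1·X^2·Y^1·Z^0.
  monomial -2·x^2·y^0 ↦ -2·X^2·Y^0·Z^1.
  monomial -1·x^1·y^2 ↦ -1·X^1·Y^2·Z^0.
  monomial 1·x^1·y^1 ↦ 1·X^1·Y^1·Z^1.
  monomial 2·x^1·y^0 ↦ 2·X^1·Y^0·Z^2.
  monomial 2·x^0·y^3 ↦ 2·X^0·Y^3·Z^0.
  monomial 2·x^0·y^2 ↦ 2·X^0·Y^2·Z^1.
  monomial -1·x^0·y^1 ↦ -1·X^0·Y^1·Z^2.
  monomial 3·x^0·y^0 ↦ 3·X^0·Y^0·Z^3.
Collecting: F(X, Y, Z) = -X**2*Y - 2*X**2*Z - X*Y**2 + X*Y*Z + 2*X*Z**2 + 2*Y**3 + 2*Y**2*Z - Y*Z**2 + 3*Z**3.


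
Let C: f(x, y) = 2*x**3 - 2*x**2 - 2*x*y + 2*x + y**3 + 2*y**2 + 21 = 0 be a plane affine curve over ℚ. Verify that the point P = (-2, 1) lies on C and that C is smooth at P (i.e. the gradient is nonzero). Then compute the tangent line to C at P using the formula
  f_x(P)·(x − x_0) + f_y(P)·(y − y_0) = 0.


Tangent line at P: 32*x + 11*y + 53 = 0.

Step 1: f(-2, 1) = 0, so P lies on C.
Step 2: partial derivatives
  f_x(x, y) = 6*x**2 - 4*x - 2*y + 2, f_y(x, y) = -2*x + 3*y**2 + 4*y.
  f_x(P) = 32, f_y(P) = 11 (gradient nonzero, so P is smooth).
Step 3: tangent line at P: 32·(x − -2) + 11·(y − 1) = 0.
Expanding: 32*x + 11*y + 53 = 0.


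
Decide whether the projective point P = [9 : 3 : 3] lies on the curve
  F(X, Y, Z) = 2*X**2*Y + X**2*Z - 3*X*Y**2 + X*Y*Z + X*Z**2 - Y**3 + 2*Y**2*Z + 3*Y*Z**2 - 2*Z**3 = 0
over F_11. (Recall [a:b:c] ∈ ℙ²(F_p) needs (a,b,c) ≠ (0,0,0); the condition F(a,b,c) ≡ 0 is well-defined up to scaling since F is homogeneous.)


F(9,3,3) ≡ 9 (mod 11); P is NOT on the curve.

Evaluate F(9, 3, 3) term-by-term (mod 11).
  2*X**2*Y ↦ 2·81·3·1 = 486
  X**2*Z ↦ 1·81·1·3 = 243
  -3*X*Y**2 ↦ -3·9·9·1 = -243
  X*Y*Z ↦ 1·9·3·3 = 81
  X*Z**2 ↦ 1·9·1·9 = 81
  -Y**3 ↦ -1·1·27·1 = -27
  2*Y**2*Z ↦ 2·1·9·3 = 54
  3*Y*Z**2 ↦ 3·1·3·9 = 81
  -2*Z**3 ↦ -2·1·1·27 = -54
Sum: F(9, 3, 3) = (486) + (243) + (-243) + (81) + (81) + (-27) + (54) + (81) + (-54) = 702.
Reducing mod 11: 702 ≡ 9 (mod 11).
Since F(a, b, c) ≡ 9 ≠ 0 (mod 11), P does NOT lie on the curve.


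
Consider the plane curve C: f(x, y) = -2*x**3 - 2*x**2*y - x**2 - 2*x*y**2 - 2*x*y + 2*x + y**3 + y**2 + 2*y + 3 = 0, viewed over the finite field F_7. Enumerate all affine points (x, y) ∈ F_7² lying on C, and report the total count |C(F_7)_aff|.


Affine F_7-points: {(0, 1), (0, 4), (1, 1), (1, 3), (1, 4), (2, 6), (4, 0), (5, 2), (5, 3), (5, 4)}; count = 10.

For each of the 49 pairs (x, y) ∈ F_7², evaluate f(x, y) mod 7. Record the zeros.
  x = 0: [0↦3, 1↦0, 2↦5, 3↦3, 4↦0, 5↦2, 6↦1]  zeros at y ∈ {1, 4}
  x = 1: [0↦2, 1↦0, 2↦2, 3↦0, 4↦0, 5↦1, 6↦2]  zeros at y ∈ {1, 3, 4}
  x = 2: [0↦1, 1↦3, 2↦5, 3↦6, 4↦5, 5↦1, 6↦0]  zeros at y ∈ {6}
  x = 3: [0↦2, 1↦4, 2↦2, 3↦2, 4↦3, 5↦4, 6↦4]  zeros at y ∈ ∅
  x = 4: [0↦0, 1↦5, 2↦2, 3↦4, 4↦3, 5↦5, 6↦2]  zeros at y ∈ {0}
  x = 5: [0↦4, 1↦1, 2↦0, 3↦0, 4↦0, 5↦6, 6↦3]  zeros at y ∈ {2, 3, 4}
  x = 6: [0↦2, 1↦1, 2↦5, 3↦6, 4↦3, 5↦2, 6↦2]  zeros at y ∈ ∅
Collecting zeros: affine points = {(0, 1), (0, 4), (1, 1), (1, 3), (1, 4), (2, 6), (4, 0), (5, 2), (5, 3), (5, 4)}.
Total count |C(F_7)_aff| = 10.
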